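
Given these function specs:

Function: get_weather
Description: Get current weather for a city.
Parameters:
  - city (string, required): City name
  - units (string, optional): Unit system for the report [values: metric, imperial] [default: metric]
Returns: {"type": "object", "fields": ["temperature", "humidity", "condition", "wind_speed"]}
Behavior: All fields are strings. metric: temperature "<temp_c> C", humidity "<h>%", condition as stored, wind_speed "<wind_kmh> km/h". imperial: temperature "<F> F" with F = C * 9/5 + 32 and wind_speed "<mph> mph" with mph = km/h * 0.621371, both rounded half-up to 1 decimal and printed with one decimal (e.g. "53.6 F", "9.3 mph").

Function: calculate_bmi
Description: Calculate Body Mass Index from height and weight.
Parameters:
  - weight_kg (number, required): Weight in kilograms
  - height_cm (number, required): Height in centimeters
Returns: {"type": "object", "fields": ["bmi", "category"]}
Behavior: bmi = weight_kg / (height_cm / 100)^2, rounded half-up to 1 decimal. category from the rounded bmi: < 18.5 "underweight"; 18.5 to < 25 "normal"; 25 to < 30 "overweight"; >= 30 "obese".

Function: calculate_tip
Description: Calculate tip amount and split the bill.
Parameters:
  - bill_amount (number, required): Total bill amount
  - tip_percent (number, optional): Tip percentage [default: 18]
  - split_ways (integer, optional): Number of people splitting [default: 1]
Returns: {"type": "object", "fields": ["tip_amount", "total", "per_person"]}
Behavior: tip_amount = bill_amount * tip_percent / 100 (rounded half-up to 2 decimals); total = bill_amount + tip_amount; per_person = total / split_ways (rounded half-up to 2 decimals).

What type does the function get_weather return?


The get_weather spec declares Returns: {"type": "object", "fields": ["temperature", "humidity", "condition", "wind_speed"]}
Type:
object


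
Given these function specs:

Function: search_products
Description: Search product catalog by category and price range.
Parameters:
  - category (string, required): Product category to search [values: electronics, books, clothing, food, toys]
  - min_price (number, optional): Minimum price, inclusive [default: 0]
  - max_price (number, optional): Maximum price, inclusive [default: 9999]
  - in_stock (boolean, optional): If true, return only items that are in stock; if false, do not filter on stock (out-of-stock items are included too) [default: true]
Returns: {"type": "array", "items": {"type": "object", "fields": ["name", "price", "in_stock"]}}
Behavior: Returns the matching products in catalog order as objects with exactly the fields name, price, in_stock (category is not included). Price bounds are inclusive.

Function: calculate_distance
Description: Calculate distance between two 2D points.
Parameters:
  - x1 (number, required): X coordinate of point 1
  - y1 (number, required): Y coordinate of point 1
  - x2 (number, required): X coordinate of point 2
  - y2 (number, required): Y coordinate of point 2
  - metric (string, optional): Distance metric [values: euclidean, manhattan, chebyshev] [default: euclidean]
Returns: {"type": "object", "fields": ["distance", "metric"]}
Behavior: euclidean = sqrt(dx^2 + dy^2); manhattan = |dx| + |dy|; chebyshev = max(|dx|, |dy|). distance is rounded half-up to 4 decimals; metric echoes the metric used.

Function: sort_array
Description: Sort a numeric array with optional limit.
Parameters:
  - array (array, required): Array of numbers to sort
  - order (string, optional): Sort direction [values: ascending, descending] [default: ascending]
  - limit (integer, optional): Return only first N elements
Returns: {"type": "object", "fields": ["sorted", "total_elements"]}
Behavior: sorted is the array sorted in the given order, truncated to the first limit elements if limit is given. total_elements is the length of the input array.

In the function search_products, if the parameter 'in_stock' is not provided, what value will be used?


The search_products spec declares:
  - in_stock (boolean, optional): If true, return only items that are in stock; if false, do not filter on stock (out-of-stock items are included too) [default: true]
Default:
true


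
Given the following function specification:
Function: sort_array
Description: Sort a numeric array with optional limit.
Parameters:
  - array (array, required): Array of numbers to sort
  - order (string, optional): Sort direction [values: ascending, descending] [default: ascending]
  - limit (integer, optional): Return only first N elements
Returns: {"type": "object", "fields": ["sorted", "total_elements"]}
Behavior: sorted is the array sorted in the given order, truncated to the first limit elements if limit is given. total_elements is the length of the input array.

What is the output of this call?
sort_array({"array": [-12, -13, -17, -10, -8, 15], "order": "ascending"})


sorted ascending: [-17, -13, -12, -10, -8, 15]
total_elements = len(input) = 6
Output:
{"sorted": [-17, -13, -12, -10, -8, 15], "total_elements": 6}


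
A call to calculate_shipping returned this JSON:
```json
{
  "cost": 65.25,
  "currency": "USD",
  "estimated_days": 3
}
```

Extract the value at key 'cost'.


65.25


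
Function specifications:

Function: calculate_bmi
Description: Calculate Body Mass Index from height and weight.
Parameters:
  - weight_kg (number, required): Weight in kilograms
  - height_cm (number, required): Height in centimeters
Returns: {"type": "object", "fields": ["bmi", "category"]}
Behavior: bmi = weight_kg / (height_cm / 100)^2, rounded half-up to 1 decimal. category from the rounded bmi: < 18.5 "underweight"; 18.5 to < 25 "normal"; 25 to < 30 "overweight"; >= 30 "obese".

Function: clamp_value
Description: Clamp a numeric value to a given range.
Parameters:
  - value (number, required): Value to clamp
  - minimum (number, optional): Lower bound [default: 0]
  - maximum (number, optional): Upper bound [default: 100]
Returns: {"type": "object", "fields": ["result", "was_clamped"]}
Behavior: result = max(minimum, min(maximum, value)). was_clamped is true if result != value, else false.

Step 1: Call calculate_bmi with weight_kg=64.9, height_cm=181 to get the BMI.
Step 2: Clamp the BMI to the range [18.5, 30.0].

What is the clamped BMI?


Step 1: calculate_bmi(weight_kg=64.9, height_cm=181)
  height_m = 181 / 100 = 1.81
  bmi = 64.9 / 1.81^2 = 64.9 / 3.2761 = 19.81014 -> 19.8
  18.5 <= 19.8 < 25 -> normal
  -> bmi = 19.8
Step 2: clamp_value(value=19.8, minimum=18.5, maximum=30.0)
  result = max(18.5, min(30.0, 19.8)) = max(18.5, 19.8) = 19.8
  was_clamped = (19.8 != 19.8) = false
  -> result = 19.8
19.8


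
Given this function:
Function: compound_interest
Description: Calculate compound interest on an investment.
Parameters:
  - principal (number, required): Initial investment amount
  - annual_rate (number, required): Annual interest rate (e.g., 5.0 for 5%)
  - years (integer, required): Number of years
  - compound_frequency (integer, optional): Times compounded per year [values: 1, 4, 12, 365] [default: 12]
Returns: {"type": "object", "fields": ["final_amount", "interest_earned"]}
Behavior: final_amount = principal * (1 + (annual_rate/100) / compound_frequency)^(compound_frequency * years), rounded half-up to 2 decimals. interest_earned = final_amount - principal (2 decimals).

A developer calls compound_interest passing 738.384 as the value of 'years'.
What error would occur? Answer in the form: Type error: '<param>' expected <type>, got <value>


Spec: 'years' is declared as integer; 738.384 is a non-integer number.
Type error: 'years' expected integer, got 738.384


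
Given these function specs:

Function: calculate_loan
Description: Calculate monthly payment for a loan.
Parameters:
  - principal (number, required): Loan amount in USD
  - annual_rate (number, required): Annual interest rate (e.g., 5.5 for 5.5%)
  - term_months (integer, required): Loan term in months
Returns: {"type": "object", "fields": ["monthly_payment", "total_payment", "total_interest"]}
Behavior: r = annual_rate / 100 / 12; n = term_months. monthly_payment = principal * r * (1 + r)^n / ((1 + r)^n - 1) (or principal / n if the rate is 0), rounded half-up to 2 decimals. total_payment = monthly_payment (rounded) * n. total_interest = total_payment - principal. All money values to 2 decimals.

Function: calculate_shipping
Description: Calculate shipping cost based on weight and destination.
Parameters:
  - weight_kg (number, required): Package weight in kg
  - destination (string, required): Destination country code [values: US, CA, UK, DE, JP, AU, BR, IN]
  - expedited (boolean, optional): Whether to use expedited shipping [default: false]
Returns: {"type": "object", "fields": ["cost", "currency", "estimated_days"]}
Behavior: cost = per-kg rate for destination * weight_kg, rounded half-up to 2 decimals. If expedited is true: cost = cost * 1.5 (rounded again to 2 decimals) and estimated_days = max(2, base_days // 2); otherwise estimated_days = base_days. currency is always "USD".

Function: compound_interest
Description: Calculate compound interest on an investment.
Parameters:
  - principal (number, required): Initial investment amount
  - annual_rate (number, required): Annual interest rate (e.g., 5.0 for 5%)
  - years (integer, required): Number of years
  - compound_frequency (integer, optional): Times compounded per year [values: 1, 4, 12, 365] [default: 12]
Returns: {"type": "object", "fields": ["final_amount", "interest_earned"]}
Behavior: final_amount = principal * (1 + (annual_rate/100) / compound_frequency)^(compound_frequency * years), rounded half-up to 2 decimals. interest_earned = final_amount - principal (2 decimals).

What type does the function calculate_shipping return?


The calculate_shipping spec declares Returns: {"type": "object", "fields": ["cost", "currency", "estimated_days"]}
Type:
object


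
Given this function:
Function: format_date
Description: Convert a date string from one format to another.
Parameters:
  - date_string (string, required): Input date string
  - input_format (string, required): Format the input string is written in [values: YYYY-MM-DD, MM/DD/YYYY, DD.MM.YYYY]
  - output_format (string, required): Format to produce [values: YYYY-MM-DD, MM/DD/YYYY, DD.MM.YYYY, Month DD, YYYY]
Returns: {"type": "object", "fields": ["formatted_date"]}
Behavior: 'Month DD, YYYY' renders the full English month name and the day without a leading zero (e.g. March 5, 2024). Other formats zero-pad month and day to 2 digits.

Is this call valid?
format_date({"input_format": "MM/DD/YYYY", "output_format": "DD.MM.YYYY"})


Checking required parameters...
Missing required parameter: date_string
Invalid - missing required parameter 'date_string'


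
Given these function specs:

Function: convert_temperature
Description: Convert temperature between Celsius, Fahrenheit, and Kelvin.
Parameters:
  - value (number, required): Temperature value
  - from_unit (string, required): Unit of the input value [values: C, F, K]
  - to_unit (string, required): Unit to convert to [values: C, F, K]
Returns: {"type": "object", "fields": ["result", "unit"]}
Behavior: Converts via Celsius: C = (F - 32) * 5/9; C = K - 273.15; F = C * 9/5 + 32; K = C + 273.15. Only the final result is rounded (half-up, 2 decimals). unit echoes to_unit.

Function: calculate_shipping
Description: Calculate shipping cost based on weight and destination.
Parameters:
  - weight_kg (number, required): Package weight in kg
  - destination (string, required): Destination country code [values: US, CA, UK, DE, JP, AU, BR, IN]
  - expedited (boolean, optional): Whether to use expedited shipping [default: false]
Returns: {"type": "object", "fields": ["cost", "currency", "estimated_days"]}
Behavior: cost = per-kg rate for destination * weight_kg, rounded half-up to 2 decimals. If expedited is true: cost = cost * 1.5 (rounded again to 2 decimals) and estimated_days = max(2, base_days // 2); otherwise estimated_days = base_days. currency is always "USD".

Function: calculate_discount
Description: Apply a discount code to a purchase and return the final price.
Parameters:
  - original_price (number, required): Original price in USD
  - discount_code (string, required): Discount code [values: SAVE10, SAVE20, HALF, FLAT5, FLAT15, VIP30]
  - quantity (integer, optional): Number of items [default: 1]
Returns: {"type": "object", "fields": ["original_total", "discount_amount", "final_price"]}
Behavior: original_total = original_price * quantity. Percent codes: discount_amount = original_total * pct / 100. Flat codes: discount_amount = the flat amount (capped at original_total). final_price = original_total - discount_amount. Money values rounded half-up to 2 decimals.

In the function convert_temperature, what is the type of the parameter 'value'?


The convert_temperature spec declares:
  - value (number, required): Temperature value
Type:
number


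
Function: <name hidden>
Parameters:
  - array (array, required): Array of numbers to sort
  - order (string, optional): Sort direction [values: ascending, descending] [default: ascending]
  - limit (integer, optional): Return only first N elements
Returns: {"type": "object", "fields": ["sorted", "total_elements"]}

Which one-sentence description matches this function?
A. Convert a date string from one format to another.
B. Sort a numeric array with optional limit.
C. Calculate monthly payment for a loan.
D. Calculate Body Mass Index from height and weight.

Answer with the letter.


Parameters array, order, limit and return ["sorted", "total_elements"] fit: Sort a numeric array with optional limit.
B


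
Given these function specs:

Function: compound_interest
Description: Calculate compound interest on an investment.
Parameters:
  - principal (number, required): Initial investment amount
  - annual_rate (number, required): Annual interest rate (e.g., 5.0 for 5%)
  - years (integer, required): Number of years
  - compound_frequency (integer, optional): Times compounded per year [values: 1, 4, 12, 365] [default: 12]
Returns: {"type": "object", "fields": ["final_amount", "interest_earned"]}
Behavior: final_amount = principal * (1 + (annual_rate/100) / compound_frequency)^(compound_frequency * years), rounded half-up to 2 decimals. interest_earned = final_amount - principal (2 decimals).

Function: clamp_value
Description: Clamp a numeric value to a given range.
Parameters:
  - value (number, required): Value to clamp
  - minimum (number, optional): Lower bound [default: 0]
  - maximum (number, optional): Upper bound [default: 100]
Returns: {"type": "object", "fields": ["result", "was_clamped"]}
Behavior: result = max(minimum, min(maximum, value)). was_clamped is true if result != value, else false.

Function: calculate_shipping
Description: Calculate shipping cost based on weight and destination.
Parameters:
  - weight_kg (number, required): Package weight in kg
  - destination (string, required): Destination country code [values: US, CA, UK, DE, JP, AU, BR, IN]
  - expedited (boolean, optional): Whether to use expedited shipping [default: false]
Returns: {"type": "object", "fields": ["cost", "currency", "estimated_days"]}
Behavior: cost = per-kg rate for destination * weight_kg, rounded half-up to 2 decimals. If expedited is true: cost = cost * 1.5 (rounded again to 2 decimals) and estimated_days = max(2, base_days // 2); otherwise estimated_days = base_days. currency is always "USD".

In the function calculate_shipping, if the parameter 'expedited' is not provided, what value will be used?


The calculate_shipping spec declares:
  - expedited (boolean, optional): Whether to use expedited shipping [default: false]
Default:
false


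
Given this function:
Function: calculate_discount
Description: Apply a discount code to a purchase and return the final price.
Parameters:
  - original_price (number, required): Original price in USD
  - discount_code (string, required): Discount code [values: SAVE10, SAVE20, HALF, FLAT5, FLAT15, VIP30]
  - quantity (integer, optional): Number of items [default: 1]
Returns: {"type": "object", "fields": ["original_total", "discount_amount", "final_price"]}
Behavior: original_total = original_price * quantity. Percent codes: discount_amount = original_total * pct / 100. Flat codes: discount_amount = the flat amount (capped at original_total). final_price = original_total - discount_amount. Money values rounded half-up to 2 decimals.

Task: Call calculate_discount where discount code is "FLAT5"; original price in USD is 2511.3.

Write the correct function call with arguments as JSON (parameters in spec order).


Mapping each described value to its parameter name:
  'Discount code' -> discount_code = "FLAT5"
  'Original price in USD' -> original_price = 2511.3
calculate_discount({"original_price": 2511.3, "discount_code": "FLAT5"})


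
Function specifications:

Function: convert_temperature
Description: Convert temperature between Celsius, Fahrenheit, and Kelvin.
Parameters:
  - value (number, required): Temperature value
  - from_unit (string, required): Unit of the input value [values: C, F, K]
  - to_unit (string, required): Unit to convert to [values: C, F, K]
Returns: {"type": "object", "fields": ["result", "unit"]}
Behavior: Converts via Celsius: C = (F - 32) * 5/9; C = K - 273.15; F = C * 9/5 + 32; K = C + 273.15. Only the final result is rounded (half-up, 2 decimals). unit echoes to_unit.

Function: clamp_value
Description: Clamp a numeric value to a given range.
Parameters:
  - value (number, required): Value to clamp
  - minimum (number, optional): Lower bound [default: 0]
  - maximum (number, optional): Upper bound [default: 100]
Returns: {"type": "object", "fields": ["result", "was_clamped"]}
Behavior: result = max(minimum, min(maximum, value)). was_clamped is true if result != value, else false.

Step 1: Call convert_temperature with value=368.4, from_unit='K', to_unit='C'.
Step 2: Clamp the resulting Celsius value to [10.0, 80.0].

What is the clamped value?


Step 1: convert_temperature(value=368.4, from_unit=K, to_unit=C)
  To C: 368.4 - 273.15 = 95.25
  Target is C: 95.25
  Round to 2 decimals: 95.25
  -> result = 95.25 C
Step 2: clamp_value(value=95.25, minimum=10.0, maximum=80.0)
  result = max(10.0, min(80.0, 95.25)) = max(10.0, 80.0) = 80.0
  was_clamped = (80.0 != 95.25) = true
  -> result = 80.0
80.0


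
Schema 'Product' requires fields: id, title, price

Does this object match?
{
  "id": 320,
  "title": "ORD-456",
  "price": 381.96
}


Checking required fields... All present.
Valid - all required fields present


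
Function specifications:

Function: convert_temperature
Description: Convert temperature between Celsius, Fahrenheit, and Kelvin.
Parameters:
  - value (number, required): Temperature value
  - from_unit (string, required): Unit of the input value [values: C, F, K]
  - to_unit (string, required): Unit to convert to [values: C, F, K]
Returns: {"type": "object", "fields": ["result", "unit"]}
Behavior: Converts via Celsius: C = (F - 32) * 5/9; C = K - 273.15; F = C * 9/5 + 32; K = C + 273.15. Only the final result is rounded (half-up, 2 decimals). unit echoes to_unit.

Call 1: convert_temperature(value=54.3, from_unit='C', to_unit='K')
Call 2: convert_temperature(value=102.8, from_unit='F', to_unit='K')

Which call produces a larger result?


Call 1:
  Input already in C: 54.3
  To K: 54.3 + 273.15 = 327.45
  Round to 2 decimals: 327.45
  -> 327.45 K
Call 2:
  To C: (102.8 - 32) * 5/9 = 39.333333
  To K: 39.333333 + 273.15 = 312.483333
  Round to 2 decimals: 312.48
  -> 312.48 K
Call 1 (327.45 K)


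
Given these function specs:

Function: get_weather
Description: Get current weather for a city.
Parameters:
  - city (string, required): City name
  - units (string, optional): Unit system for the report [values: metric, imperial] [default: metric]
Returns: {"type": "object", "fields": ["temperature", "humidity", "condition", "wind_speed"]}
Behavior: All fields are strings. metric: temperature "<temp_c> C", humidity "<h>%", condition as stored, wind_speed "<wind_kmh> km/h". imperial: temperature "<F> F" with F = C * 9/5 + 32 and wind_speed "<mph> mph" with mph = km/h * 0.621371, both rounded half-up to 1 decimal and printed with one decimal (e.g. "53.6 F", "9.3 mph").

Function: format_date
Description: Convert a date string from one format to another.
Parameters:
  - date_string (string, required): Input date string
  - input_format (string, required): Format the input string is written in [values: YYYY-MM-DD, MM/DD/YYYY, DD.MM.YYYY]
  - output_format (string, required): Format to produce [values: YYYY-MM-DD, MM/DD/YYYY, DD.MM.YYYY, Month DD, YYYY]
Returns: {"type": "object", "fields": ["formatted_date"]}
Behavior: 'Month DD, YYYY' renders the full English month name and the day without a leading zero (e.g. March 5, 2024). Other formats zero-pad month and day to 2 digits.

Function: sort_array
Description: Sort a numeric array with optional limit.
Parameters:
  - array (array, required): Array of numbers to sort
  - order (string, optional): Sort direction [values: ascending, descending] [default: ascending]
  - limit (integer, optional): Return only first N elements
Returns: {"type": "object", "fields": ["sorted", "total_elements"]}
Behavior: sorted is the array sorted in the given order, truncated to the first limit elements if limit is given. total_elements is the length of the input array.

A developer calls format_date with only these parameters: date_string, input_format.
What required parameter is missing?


Required parameters: date_string, input_format, output_format
Provided: date_string, input_format
Missing: output_format
output_format


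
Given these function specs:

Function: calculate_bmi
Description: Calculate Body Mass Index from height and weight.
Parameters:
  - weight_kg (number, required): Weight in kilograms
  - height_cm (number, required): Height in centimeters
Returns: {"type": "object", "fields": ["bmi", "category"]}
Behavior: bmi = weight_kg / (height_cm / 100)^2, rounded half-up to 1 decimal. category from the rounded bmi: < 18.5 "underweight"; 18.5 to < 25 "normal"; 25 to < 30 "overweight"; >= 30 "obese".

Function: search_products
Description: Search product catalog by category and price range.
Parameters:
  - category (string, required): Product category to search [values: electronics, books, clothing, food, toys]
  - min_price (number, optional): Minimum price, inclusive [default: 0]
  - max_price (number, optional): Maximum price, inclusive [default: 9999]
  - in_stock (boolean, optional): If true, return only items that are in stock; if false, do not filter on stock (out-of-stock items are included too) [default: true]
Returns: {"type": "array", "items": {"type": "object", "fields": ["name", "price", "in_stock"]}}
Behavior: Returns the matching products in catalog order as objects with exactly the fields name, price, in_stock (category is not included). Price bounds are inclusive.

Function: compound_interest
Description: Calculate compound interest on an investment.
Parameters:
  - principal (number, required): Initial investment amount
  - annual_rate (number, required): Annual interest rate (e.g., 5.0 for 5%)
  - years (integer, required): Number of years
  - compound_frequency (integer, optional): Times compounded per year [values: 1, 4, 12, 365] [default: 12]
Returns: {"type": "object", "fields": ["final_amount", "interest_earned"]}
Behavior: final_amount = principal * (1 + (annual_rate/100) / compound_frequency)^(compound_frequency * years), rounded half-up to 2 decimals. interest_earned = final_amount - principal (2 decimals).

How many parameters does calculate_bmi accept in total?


Parameters of calculate_bmi: weight_kg (required), height_cm (required)
Total:
2


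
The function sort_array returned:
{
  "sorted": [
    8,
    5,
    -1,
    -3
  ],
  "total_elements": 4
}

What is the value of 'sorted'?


[8, 5, -1, -3]


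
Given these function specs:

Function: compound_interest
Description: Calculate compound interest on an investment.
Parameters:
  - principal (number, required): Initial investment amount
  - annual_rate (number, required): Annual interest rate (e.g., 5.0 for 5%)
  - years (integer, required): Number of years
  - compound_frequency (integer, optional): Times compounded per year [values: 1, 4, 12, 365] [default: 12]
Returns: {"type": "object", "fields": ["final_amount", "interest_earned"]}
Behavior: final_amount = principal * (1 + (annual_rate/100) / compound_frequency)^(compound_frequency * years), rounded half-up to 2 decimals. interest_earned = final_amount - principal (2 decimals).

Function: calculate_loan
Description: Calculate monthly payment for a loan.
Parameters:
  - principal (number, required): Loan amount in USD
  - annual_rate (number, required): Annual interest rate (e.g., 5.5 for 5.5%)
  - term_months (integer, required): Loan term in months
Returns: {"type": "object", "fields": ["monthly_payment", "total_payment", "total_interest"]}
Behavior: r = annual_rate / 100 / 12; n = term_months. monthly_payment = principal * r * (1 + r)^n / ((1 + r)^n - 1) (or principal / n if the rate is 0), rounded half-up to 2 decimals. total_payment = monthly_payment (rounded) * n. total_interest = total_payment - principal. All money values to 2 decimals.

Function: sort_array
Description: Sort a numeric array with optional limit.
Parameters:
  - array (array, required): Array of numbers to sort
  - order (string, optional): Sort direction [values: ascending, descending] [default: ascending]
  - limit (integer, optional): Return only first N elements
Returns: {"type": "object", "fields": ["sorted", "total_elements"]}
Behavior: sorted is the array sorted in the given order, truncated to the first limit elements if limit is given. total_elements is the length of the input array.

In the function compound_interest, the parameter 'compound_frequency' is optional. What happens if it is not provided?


The compound_interest spec declares:
  - compound_frequency (integer, optional): Times compounded per year [values: 1, 4, 12, 365] [default: 12]
It defaults to 12


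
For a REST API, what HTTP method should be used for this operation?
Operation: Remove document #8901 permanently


GET = read, POST = create, PUT = update/replace, DELETE = remove
This operation is a removal.
DELETE


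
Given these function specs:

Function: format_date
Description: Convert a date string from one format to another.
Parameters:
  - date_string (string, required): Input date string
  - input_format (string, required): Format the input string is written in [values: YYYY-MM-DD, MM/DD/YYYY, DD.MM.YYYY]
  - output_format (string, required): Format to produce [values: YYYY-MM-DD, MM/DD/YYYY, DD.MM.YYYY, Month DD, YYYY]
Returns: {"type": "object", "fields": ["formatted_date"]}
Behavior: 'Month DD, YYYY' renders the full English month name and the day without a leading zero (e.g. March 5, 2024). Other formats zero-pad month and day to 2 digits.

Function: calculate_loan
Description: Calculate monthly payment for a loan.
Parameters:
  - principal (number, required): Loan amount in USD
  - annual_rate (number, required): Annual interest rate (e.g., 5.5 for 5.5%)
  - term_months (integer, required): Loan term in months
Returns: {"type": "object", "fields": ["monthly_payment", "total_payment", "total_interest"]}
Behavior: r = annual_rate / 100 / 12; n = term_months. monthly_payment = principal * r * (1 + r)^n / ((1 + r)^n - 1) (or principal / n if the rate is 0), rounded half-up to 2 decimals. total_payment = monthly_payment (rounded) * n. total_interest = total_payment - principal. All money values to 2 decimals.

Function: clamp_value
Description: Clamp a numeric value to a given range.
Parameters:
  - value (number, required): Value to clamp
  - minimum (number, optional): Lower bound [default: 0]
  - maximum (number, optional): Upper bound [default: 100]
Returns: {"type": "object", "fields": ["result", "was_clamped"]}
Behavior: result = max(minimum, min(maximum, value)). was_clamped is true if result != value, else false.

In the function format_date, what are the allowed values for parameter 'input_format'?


The format_date spec declares:
  - input_format (string, required): Format the input string is written in [values: YYYY-MM-DD, MM/DD/YYYY, DD.MM.YYYY]
Allowed values:
YYYY-MM-DD, MM/DD/YYYY, DD.MM.YYYY


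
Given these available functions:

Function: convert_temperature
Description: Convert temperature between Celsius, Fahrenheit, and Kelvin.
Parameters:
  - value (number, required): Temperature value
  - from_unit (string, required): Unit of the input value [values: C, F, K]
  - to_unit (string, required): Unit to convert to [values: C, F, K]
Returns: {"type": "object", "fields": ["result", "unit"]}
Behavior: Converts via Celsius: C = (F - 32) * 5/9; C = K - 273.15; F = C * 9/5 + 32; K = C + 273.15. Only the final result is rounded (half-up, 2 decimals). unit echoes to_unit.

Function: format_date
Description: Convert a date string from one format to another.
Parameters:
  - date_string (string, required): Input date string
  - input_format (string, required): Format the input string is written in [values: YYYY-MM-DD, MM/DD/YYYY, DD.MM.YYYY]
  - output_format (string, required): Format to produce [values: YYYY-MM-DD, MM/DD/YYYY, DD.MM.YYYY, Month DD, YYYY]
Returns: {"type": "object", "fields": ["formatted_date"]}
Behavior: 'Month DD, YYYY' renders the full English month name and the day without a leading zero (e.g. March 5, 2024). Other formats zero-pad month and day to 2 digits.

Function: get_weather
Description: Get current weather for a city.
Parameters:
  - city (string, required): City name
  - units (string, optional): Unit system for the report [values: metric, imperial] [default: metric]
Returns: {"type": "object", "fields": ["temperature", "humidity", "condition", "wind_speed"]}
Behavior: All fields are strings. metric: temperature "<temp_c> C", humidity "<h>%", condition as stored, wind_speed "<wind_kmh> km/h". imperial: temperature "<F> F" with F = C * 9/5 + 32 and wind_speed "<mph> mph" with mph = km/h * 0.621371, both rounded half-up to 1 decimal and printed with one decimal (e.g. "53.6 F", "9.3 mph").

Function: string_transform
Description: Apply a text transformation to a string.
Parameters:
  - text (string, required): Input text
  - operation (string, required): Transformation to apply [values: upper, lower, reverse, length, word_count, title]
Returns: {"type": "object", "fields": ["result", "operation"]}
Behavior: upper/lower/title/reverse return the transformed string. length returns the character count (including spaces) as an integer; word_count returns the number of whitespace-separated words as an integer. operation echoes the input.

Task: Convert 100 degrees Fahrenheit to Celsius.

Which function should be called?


The task needs a function whose description is: Convert temperature between Celsius, Fahrenheit, and Kelvin.
convert_temperature


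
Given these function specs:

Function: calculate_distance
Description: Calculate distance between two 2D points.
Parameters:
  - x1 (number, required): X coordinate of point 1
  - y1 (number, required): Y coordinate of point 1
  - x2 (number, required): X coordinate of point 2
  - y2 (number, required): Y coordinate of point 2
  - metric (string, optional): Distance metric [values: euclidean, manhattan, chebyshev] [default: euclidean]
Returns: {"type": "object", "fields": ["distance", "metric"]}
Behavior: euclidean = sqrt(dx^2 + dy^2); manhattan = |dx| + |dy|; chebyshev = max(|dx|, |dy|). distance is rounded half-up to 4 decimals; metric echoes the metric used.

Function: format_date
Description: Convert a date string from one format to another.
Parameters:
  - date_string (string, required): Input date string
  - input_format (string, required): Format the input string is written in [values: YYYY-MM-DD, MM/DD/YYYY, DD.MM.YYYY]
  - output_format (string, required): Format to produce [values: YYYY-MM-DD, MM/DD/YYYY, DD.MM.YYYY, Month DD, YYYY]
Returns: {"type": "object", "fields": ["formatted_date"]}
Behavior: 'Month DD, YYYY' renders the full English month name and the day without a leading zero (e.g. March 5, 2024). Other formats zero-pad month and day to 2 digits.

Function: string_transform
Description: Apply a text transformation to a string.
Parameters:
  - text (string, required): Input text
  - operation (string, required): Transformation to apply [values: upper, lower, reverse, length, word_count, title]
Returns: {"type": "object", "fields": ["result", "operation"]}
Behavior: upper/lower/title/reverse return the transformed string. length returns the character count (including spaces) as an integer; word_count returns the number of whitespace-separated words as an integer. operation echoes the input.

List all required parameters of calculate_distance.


Parameters of calculate_distance and their required/optional flag:
  x1: required
  y1: required
  x2: required
  y2: required
  metric: optional
x1, x2, y1, y2


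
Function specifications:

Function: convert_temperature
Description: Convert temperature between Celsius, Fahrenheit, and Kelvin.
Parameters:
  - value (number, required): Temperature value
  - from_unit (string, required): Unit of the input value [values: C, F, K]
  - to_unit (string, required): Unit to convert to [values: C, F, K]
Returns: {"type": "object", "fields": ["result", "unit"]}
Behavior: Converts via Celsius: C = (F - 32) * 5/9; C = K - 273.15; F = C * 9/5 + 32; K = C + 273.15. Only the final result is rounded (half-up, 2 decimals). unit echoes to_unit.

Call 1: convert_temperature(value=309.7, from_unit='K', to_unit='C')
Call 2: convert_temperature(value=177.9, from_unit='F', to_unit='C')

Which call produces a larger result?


Call 1:
  To C: 309.7 - 273.15 = 36.55
  Target is C: 36.55
  Round to 2 decimals: 36.55
  -> 36.55 C
Call 2:
  To C: (177.9 - 32) * 5/9 = 81.055556
  Target is C: 81.055556
  Round to 2 decimals: 81.06
  -> 81.06 C
Call 2 (81.06 C)


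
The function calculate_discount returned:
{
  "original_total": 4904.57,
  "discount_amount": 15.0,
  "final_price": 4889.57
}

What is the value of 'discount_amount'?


15.0


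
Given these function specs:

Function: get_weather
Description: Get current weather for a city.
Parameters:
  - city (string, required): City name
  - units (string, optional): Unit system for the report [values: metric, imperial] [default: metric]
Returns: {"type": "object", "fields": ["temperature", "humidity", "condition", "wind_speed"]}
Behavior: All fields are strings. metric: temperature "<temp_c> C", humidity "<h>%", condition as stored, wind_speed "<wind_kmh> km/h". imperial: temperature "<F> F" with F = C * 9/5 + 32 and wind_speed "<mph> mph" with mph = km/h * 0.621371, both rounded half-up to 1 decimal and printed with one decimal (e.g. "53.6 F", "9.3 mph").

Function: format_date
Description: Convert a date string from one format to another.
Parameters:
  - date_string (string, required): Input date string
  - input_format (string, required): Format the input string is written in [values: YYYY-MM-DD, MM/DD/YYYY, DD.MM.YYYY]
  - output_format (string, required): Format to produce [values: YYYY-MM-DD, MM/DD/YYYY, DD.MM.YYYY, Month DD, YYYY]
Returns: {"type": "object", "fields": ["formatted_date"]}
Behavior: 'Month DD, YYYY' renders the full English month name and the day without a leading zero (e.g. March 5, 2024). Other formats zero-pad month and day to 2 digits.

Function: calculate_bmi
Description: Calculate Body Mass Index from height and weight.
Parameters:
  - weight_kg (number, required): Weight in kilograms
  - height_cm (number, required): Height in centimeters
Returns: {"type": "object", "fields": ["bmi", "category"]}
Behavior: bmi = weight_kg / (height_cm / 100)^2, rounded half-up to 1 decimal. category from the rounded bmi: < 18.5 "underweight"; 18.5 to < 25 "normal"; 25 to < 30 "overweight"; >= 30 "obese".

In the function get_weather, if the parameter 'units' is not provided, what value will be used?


The get_weather spec declares:
  - units (string, optional): Unit system for the report [values: metric, imperial] [default: metric]
Default:
metric


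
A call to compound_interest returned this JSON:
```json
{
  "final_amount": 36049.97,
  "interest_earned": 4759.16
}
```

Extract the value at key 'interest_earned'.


4759.16


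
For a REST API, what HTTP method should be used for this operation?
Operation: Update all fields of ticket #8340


GET = read, POST = create, PUT = update/replace, DELETE = remove
This operation is an update/replace.
PUT


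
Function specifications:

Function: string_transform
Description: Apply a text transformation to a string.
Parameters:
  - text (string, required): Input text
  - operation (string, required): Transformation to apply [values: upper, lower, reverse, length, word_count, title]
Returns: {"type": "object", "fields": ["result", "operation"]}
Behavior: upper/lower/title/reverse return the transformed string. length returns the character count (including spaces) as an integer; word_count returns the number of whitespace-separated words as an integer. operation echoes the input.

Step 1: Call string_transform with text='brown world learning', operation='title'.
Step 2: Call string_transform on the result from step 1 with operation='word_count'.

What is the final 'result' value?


Step 1: string_transform(text='brown world learning', operation='title')
  -> result = 'Brown World Learning'
Step 2: string_transform(text='Brown World Learning', operation='word_count')
  words: Brown, World, Learning -> 3
  -> result = 3
3


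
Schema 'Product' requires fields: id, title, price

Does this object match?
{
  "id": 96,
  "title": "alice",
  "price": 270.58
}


Checking required fields... All present.
Valid - all required fields present


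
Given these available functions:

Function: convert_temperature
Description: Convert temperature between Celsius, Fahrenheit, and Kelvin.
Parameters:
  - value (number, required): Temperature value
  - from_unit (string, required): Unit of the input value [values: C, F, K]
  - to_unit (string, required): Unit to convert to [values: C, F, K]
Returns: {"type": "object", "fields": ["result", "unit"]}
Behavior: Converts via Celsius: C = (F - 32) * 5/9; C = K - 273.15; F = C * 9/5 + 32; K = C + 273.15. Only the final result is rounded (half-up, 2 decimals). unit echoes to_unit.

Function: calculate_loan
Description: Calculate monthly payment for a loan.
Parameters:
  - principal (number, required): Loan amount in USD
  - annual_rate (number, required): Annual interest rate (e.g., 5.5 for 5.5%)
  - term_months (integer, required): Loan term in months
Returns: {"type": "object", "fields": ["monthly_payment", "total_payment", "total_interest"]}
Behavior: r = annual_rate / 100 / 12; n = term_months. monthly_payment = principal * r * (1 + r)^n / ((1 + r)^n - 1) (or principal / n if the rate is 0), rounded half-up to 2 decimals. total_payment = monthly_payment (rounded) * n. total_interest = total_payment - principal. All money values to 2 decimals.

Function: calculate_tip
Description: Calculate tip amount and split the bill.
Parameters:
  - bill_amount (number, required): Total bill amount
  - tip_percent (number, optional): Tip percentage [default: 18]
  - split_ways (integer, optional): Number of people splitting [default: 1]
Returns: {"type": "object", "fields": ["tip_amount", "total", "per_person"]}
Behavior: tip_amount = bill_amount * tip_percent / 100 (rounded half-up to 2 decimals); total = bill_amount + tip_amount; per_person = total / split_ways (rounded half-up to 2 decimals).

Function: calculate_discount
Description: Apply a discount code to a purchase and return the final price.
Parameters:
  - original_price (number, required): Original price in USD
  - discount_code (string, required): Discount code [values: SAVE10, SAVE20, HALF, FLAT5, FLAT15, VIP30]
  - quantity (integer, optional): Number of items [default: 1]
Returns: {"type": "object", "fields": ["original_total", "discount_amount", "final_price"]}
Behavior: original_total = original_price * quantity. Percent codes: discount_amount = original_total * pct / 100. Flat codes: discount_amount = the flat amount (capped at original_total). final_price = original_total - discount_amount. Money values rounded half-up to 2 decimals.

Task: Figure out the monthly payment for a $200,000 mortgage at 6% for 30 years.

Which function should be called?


The task needs a function whose description is: Calculate monthly payment for a loan.
calculate_loan
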